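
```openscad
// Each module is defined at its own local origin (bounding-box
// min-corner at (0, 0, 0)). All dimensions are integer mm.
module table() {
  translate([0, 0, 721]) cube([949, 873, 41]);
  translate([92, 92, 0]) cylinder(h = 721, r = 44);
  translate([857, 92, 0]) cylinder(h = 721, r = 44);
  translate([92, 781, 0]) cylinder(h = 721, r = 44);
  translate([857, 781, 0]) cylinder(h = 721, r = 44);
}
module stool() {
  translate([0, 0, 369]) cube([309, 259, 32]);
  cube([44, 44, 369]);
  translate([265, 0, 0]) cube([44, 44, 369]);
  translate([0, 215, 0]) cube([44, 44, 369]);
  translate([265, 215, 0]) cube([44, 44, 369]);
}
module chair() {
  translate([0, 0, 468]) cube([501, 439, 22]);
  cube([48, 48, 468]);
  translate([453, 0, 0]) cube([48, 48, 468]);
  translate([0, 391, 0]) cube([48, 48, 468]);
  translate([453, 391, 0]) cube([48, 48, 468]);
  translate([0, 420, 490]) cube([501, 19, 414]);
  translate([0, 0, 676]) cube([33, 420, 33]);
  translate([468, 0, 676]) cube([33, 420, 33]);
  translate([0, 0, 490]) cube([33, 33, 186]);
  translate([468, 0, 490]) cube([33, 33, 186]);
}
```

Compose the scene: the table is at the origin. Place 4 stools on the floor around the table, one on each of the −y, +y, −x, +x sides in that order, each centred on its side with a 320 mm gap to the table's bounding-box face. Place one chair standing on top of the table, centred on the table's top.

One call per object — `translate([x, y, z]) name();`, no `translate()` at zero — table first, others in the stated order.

table();
translate([320, -579, 0]) stool();
translate([320, 1193, 0]) stool();
translate([-629, 307, 0]) stool();
translate([1269, 307, 0]) stool();
translate([224, 217, 762]) chair();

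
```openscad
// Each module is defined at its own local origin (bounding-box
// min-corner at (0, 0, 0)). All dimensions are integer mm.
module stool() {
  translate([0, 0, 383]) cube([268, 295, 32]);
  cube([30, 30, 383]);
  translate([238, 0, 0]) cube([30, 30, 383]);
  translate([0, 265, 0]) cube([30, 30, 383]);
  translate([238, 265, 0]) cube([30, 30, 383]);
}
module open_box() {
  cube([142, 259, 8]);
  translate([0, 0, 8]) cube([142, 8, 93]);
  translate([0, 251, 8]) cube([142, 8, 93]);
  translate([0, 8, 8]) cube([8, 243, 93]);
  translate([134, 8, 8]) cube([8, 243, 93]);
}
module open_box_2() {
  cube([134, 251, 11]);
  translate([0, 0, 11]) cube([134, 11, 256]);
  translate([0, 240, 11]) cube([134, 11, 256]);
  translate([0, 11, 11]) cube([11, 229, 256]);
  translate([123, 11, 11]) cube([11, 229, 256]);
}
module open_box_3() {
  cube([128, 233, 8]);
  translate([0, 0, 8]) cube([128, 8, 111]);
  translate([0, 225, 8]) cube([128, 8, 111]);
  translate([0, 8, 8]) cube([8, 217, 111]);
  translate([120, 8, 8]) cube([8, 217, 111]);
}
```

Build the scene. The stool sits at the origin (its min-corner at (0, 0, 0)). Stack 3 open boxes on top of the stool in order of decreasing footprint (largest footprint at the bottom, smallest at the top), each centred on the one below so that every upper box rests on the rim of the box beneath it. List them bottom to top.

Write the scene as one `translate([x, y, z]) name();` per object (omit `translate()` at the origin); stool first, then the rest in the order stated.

stool();
translate([63, 18, 415]) open_box();
translate([67, 22, 516]) open_box_2();
translate([70, 31, 783]) open_box_3();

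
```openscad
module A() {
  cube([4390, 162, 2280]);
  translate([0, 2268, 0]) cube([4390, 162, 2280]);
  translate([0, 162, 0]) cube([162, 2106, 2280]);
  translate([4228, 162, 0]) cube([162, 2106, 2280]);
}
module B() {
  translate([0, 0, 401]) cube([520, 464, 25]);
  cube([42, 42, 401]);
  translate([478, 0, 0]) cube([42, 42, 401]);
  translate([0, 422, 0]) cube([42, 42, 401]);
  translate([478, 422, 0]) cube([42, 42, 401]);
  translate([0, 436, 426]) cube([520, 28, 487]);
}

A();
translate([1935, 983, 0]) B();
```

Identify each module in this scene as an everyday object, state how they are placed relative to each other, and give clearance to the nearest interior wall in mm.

A is a house frame. B is a chair. The chair sits inside the house frame, centred. The clearance to the nearest interior wall is 821 mm.

Clearances: x = 1773, y = 821; minimum 821 mm.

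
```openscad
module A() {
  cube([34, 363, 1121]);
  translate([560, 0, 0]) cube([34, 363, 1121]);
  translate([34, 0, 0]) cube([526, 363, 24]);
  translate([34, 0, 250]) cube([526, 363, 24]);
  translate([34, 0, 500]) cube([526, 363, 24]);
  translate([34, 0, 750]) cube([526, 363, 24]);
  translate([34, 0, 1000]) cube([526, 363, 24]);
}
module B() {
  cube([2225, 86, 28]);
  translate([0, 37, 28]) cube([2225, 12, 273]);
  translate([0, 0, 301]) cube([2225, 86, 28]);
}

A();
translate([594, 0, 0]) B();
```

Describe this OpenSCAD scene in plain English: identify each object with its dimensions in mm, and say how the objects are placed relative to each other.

A is an open bookshelf. Two side panels, each 34 mm thick, 363 mm deep and 1121 mm tall, stand 594 mm apart (outside-to-outside). Between them sit 5 shelves, each 24 mm thick and 363 mm deep, spanning the full gap between the sides. The bottom shelf rests on the floor (its underside at z = 0) and the clear gap between one shelf's top and the next shelf's underside is 226 mm.

B is an I-beam lying along x, 2225 mm long. Overall section height 329 mm. Two flanges 86 mm wide (y) and 28 mm thick, one on the floor and one at the top; a web 12 mm thick runs between them, centred on the flange width.

The I-beam is against the bookshelf's +x side, with their −y faces flush.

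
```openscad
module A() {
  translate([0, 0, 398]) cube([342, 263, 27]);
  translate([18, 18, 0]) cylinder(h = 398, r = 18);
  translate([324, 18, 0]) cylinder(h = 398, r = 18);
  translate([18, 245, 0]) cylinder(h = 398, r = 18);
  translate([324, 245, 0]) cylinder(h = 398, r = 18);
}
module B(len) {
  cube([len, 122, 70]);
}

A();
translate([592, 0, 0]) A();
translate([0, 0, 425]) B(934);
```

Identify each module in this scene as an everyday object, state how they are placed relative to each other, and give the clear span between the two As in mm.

A is a stool. B is a beam. A beam spans the tops of two stools. The clear span between the two stools is 250 mm.

Second stool starts at x = 592; first ends at x = 342; clear span = 592 − 342 = 250 mm.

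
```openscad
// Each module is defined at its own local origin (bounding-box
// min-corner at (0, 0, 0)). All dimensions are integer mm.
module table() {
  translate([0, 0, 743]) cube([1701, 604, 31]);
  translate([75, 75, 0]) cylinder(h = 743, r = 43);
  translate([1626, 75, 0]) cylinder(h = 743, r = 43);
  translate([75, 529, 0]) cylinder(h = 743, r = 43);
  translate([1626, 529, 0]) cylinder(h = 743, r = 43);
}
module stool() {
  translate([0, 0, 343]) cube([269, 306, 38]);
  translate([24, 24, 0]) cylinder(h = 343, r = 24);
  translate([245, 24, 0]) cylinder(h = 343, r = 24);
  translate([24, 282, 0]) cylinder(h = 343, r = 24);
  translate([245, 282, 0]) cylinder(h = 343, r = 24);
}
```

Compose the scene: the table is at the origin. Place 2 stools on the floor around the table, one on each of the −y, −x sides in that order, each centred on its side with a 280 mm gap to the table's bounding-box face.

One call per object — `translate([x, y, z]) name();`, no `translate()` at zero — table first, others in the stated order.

table();
translate([716, -586, 0]) stool();
translate([-549, 149, 0]) stool();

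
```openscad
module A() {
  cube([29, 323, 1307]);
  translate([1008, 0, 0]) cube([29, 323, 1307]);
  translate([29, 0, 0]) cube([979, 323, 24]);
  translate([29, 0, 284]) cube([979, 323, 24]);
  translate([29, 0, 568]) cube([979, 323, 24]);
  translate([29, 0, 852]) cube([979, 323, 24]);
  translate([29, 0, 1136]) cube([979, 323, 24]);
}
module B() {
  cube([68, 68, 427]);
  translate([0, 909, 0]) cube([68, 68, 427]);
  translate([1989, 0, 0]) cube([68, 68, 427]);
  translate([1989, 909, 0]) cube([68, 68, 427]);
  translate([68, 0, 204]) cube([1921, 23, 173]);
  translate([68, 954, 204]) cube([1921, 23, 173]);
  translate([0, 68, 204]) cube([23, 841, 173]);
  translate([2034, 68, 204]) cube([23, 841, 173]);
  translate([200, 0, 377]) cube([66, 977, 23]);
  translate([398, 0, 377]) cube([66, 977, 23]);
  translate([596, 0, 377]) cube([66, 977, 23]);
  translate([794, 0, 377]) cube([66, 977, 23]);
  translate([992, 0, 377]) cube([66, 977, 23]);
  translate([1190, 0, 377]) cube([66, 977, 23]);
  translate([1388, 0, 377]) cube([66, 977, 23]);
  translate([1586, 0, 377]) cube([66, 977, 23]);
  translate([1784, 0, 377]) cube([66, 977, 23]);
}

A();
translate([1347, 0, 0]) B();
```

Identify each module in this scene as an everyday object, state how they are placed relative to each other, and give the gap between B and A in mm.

The bed frame's nearest face is 310 mm from the bookshelf's +x face.

A is a bookshelf. B is a bed frame. The bed frame is on the floor beside the bookshelf on its +x side. The gap between the bed frame and the bookshelf is 310 mm.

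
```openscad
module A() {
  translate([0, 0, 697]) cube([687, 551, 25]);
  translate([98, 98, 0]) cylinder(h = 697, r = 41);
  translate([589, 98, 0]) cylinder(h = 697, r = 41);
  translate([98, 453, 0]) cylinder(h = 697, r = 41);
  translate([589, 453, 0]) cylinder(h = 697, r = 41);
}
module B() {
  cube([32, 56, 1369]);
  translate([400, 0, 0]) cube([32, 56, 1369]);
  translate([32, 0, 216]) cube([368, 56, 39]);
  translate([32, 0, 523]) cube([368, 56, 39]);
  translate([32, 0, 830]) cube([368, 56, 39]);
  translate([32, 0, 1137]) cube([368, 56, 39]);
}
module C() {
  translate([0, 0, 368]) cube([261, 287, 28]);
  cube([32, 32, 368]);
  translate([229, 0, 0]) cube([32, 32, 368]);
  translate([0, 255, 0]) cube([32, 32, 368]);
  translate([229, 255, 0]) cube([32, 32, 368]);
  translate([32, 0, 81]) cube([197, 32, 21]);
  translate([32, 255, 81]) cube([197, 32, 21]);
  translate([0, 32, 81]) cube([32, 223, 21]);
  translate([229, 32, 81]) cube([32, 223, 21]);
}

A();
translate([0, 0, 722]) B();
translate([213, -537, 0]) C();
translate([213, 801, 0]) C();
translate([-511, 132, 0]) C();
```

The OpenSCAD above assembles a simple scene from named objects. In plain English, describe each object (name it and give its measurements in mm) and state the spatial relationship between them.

A is a table: top 687 mm (x) × 551 mm (y), 25 mm thick, upper face at z = 722 mm, on four round legs of 82 mm diameter, each leg's bounding box inset 57 mm from the nearest pair of top edges, running from z = 0 to the bottom of the top.

B is a wooden ladder with two side rails of 32×56 mm section and 1369 mm height, set 432 mm apart overall. Between them run 4 rectangular rungs (56 mm deep, 39 mm thick), front faces flush with the rails' −y face. The bottom of the first rung is 216 mm above the floor and each subsequent rung is 307 mm higher than the one below.

C is a simple wooden stool: a rectangular seat 261 mm (x) by 287 mm (y), 28 mm thick, top face at z = 396 mm, on four square legs, each 32×32 mm in cross-section. The legs rest on z = 0, each flush with a corner of the seat. Four stretchers, 32 mm wide and 21 mm tall, connect adjacent legs with their undersides at z = 81 mm, each running between the inner faces of the legs it joins and aligned with the legs' outer faces on the other axis.

The ladder is on top of the table. Three stools sit around the table at the −y, +y, −x sides.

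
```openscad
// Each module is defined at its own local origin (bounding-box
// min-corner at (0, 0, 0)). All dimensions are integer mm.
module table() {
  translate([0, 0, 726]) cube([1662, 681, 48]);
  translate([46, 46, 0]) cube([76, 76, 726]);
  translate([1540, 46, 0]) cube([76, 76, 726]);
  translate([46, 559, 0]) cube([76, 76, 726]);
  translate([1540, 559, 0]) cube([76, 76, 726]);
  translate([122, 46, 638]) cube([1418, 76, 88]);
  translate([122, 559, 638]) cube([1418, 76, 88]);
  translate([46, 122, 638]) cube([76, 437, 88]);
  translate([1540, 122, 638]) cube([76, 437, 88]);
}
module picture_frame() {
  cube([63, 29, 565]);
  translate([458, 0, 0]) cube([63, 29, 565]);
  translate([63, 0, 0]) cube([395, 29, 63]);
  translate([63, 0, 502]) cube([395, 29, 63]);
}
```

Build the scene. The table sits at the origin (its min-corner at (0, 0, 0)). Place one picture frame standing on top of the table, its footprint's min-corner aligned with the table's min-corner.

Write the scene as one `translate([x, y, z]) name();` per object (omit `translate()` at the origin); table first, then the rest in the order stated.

table();
translate([0, 0, 774]) picture_frame();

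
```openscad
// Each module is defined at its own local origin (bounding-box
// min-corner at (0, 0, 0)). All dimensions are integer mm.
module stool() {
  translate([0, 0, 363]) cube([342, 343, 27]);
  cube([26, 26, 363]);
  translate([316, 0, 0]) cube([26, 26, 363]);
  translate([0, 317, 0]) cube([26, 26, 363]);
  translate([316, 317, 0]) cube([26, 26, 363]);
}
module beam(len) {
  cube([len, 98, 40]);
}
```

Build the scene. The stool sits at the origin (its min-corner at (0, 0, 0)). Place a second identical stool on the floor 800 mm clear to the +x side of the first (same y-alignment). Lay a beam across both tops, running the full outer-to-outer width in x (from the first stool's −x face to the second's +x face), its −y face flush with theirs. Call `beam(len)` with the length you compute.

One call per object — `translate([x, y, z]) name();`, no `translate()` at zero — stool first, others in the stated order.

stool();
translate([1142, 0, 0]) stool();
translate([0, 0, 390]) beam(1484);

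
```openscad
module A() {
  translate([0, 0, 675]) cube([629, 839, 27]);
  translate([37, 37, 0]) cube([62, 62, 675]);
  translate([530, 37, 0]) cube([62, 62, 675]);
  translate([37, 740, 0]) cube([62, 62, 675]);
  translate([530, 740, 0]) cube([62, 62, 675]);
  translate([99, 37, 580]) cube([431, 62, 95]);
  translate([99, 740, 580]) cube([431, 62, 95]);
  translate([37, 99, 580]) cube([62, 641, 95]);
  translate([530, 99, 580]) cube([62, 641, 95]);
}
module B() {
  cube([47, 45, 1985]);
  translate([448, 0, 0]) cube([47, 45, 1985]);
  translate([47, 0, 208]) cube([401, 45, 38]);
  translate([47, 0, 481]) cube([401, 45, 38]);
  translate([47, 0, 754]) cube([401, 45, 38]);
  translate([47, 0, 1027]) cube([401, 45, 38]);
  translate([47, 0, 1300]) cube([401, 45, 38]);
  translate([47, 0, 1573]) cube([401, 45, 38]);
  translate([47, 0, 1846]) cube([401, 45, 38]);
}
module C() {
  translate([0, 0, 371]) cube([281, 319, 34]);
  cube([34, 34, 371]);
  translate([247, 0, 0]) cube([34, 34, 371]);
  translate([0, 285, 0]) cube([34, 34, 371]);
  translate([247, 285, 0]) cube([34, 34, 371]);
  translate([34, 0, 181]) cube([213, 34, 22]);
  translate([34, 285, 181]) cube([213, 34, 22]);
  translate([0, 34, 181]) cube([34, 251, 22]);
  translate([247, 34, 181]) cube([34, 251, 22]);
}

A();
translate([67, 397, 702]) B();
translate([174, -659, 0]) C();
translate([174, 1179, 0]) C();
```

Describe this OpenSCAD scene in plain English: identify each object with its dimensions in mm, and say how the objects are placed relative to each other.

A is a table: top 629 mm (x) × 839 mm (y), 27 mm thick, upper face at z = 702 mm, on four 62×62 mm square legs, each inset 37 mm from the nearest pair of top edges, running from z = 0 to the bottom of the top. Four apron rails, 62 mm thick and 95 mm tall, run between adjacent legs with their top edges flush with the underside of the top and their outer faces flush with the legs' outer faces.

B is a wooden ladder with two side rails of 47×45 mm section and 1985 mm height, set 495 mm apart overall. Between them run 7 rectangular rungs (45 mm deep, 38 mm thick), front faces flush with the rails' −y face. The bottom of the first rung is 208 mm above the floor and each subsequent rung is 273 mm higher than the one below.

C is a four-legged stool. The seat is 281×319 mm, 34 mm thick, top at z = 405 mm. It stands on four square legs, each 34×34 mm in cross-section, from z = 0 to the seat underside, each flush with a corner of the seat. Four stretchers, 34 mm wide and 22 mm tall, connect adjacent legs with their undersides at z = 181 mm, each running between the inner faces of the legs it joins and aligned with the legs' outer faces on the other axis.

The ladder is on top of the table, centred. Two stools sit around the table at the −y, +y sides.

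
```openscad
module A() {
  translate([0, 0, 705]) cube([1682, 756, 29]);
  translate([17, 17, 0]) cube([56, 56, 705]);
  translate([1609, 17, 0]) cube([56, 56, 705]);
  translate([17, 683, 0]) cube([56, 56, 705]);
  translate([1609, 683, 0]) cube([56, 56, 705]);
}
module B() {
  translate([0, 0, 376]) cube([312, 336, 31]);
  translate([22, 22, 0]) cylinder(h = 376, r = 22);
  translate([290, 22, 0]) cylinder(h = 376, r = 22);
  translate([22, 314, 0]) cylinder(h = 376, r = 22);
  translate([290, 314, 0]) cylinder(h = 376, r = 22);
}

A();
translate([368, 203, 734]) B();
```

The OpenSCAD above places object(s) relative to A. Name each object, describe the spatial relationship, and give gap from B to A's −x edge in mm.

A is a table. B is a stool. The stool is on top of the table. The gap from the stool to the table's −x edge is 368 mm.

The stool's min-x is at 368; the table's min-x is 0; gap = 368 mm.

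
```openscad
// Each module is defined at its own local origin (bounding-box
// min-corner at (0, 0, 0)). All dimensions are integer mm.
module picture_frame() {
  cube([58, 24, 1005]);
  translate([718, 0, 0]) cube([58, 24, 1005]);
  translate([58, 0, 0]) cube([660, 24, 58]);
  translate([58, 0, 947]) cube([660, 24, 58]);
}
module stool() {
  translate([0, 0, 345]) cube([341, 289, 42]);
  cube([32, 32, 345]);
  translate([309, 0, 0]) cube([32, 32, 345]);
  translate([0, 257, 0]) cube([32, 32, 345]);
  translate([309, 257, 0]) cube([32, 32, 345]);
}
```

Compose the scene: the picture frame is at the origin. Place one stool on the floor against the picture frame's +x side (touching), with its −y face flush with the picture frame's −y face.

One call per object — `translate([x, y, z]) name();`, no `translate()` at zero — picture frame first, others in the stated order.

picture_frame();
translate([776, 0, 0]) stool();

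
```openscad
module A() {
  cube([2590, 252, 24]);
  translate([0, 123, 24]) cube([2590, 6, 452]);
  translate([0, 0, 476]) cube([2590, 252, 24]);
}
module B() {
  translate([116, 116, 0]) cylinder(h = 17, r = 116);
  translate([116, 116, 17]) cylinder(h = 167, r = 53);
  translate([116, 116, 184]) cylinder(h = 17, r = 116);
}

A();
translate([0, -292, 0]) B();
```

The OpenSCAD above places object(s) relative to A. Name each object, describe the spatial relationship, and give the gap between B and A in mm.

A is an I-beam. B is a spool. The spool is on the floor beside the I-beam on its −y side. The gap between the spool and the I-beam is 60 mm.

The spool's nearest face is 60 mm from the I-beam's −y face.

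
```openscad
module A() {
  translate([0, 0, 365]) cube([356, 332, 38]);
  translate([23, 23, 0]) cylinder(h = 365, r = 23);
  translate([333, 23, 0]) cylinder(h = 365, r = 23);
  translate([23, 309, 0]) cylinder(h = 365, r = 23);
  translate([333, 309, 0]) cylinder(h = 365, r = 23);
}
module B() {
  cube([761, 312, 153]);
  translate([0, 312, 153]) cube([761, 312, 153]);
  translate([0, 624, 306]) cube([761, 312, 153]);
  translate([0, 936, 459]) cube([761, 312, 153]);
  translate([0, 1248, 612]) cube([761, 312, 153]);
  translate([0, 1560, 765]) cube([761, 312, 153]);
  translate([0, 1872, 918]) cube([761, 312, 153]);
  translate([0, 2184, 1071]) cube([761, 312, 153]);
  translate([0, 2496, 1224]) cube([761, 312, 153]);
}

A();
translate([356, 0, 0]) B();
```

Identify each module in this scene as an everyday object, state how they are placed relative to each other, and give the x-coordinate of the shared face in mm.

A is a stool. B is a staircase. The staircase is against the stool's +x side, with their −y faces flush. The x-coordinate of the shared face is 356 mm.

The stool's +x face and the staircase's −x face are both at x = 356 mm.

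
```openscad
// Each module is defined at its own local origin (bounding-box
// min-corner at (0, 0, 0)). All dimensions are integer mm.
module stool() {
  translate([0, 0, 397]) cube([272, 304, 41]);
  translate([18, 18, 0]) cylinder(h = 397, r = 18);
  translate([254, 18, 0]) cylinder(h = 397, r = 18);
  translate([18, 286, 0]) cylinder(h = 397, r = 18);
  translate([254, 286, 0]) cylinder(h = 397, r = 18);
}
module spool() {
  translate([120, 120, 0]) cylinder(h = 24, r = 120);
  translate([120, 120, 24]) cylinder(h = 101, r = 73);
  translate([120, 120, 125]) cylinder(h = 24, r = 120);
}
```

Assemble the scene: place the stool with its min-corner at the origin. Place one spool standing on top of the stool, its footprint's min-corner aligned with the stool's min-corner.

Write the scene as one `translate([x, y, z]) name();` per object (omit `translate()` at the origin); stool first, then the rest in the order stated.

stool();
translate([0, 0, 438]) spool();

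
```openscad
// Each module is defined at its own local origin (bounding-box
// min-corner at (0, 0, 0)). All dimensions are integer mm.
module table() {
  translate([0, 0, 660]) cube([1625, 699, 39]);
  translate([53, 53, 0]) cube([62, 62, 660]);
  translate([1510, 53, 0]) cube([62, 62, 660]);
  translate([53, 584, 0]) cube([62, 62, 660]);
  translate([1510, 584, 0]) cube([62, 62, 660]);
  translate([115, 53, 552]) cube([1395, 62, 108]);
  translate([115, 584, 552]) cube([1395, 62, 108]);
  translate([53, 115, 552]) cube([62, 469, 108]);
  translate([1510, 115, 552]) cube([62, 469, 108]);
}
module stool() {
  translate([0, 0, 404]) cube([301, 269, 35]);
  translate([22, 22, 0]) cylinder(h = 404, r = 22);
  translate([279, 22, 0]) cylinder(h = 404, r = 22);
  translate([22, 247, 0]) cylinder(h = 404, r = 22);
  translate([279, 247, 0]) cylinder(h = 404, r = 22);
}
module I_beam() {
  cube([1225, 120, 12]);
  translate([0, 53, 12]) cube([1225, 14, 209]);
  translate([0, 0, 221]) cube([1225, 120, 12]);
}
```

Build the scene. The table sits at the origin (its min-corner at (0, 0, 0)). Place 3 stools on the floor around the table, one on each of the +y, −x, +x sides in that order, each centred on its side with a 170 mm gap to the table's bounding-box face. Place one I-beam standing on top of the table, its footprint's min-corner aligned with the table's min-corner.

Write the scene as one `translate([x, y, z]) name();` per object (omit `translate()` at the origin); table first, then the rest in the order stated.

table();
translate([662, 869, 0]) stool();
translate([-471, 215, 0]) stool();
translate([1795, 215, 0]) stool();
translate([0, 0, 699]) I_beam();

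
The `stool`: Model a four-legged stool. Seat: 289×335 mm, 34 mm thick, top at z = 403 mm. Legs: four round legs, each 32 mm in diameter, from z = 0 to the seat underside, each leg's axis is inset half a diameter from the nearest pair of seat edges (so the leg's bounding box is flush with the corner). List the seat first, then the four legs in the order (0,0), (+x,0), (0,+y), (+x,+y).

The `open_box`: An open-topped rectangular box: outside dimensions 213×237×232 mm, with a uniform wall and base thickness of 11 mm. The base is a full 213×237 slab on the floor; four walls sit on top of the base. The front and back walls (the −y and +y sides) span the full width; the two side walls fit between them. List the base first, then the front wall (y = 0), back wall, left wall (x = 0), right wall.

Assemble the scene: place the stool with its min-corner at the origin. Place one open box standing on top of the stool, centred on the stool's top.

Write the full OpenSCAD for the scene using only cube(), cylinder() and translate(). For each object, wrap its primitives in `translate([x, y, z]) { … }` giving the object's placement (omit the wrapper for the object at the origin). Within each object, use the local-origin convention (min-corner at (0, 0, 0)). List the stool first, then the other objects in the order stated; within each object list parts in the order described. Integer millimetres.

translate([0, 0, 369]) cube([289, 335, 34]);
translate([16, 16, 0]) cylinder(h = 369, r = 16);
translate([273, 16, 0]) cylinder(h = 369, r = 16);
translate([16, 319, 0]) cylinder(h = 369, r = 16);
translate([273, 319, 0]) cylinder(h = 369, r = 16);
translate([38, 49, 403]) {
  cube([213, 237, 11]);
  translate([0, 0, 11]) cube([213, 11, 221]);
  translate([0, 226, 11]) cube([213, 11, 221]);
  translate([0, 11, 11]) cube([11, 215, 221]);
  translate([202, 11, 11]) cube([11, 215, 221]);
}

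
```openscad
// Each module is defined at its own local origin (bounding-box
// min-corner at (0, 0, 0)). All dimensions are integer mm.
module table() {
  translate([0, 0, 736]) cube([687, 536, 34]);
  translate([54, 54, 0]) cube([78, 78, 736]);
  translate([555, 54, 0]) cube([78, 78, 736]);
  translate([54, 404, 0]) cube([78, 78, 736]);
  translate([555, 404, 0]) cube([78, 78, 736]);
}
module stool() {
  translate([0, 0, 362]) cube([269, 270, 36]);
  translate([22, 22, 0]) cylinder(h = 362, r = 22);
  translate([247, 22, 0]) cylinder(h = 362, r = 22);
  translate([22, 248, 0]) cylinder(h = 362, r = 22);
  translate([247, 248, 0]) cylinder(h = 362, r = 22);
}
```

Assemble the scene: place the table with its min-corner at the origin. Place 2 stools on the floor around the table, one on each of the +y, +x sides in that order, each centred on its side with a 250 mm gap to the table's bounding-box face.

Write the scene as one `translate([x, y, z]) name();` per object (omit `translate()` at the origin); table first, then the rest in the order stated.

table();
translate([209, 786, 0]) stool();
translate([937, 133, 0]) stool();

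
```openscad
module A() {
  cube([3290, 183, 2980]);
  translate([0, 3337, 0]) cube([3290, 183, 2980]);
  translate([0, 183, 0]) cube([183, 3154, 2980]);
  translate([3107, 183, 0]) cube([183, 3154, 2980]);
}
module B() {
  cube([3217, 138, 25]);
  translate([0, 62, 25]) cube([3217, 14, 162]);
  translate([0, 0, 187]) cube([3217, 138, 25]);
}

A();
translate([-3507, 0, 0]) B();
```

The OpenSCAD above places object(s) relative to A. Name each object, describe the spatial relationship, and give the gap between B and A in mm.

A is a house frame. B is an I-beam. The I-beam is on the floor beside the house frame on its −x side. The gap between the I-beam and the house frame is 290 mm.

The I-beam's nearest face is 290 mm from the house frame's −x face.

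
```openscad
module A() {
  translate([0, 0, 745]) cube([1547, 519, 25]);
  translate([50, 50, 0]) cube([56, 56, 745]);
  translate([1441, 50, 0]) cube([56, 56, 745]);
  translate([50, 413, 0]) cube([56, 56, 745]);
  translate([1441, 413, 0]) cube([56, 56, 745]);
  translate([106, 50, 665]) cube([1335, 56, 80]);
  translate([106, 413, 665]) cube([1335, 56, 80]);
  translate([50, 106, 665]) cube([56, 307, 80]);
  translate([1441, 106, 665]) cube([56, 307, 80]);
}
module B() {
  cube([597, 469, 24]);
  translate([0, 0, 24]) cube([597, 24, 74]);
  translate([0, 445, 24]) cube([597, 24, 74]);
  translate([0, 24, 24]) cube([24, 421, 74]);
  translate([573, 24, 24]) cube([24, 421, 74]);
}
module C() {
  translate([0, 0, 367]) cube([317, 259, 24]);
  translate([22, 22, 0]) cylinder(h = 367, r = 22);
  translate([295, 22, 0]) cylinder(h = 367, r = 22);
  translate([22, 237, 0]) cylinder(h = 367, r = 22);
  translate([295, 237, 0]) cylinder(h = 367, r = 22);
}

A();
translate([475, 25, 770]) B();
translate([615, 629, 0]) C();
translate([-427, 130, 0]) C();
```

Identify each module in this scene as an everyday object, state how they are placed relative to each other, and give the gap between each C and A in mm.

Each stool's nearest face is 110 mm from the table's bounding box.

A is a table. B is an open box. C is a stool. The open box is on top of the table, centred. Two stools sit around the table at the +y, −x sides. The gap between each stool and the table is 110 mm.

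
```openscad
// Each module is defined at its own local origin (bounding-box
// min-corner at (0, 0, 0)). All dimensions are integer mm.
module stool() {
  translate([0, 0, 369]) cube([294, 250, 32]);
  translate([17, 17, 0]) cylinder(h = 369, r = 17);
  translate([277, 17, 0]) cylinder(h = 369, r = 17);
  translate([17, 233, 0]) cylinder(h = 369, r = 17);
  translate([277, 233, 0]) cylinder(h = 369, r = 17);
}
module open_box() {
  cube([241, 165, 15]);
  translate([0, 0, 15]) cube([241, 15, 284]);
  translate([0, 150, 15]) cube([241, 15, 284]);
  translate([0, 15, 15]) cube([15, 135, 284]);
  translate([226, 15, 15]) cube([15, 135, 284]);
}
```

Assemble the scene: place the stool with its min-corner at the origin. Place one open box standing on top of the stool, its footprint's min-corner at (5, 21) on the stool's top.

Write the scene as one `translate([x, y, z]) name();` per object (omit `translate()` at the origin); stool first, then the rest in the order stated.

stool();
translate([5, 21, 401]) open_box();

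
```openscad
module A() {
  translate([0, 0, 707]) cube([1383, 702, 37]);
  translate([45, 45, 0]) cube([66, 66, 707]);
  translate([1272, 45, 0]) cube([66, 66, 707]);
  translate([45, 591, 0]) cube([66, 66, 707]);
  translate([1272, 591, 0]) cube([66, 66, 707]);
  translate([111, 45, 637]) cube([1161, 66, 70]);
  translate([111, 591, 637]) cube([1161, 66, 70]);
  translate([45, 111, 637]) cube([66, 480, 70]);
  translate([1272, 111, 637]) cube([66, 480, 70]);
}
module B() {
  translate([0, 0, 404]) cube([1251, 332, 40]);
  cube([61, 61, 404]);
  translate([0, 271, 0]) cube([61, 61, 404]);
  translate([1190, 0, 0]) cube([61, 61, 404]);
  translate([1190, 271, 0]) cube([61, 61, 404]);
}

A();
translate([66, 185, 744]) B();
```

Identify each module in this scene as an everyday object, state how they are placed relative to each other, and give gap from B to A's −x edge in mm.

The bench's min-x is at 66; the table's min-x is 0; gap = 66 mm.

A is a table. B is a bench. The bench is on top of the table, centred. The gap from the bench to the table's −x edge is 66 mm.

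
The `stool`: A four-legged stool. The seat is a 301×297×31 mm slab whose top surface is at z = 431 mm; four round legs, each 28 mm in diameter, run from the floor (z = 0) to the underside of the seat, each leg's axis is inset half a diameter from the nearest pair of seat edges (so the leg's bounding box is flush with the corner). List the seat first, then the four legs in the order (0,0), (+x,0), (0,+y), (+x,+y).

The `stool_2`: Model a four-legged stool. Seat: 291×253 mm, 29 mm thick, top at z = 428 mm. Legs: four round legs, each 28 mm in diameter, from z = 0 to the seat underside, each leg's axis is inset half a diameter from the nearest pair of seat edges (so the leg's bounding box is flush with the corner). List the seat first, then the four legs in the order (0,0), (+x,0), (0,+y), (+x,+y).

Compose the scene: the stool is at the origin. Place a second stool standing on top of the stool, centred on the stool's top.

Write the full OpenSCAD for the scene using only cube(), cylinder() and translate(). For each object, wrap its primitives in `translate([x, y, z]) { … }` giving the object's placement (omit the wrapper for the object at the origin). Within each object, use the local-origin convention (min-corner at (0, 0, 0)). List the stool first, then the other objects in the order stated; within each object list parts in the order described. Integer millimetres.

translate([0, 0, 400]) cube([301, 297, 31]);
translate([14, 14, 0]) cylinder(h = 400, r = 14);
translate([287, 14, 0]) cylinder(h = 400, r = 14);
translate([14, 283, 0]) cylinder(h = 400, r = 14);
translate([287, 283, 0]) cylinder(h = 400, r = 14);
translate([5, 22, 431]) {
  translate([0, 0, 399]) cube([291, 253, 29]);
  translate([14, 14, 0]) cylinder(h = 399, r = 14);
  translate([277, 14, 0]) cylinder(h = 399, r = 14);
  translate([14, 239, 0]) cylinder(h = 399, r = 14);
  translate([277, 239, 0]) cylinder(h = 399, r = 14);
}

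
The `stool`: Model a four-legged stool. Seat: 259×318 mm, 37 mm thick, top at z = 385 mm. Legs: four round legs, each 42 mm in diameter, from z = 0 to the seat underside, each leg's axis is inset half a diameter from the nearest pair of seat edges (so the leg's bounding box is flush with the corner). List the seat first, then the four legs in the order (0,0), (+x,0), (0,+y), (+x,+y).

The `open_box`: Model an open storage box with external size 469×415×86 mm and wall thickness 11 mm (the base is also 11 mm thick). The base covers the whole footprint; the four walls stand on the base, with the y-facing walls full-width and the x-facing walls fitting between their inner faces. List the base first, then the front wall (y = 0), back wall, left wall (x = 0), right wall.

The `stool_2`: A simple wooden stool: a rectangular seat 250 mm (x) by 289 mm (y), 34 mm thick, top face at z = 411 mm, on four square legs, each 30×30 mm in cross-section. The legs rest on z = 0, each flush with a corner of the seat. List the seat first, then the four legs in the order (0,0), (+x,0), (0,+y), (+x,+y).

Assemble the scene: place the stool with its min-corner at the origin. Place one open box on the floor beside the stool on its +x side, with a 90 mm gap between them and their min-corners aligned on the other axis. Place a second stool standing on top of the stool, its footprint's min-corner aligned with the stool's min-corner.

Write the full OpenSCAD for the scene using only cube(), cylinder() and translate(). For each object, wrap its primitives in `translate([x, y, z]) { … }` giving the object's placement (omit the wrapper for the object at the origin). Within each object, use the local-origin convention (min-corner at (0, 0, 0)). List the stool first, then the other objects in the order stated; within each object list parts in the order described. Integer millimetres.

translate([0, 0, 348]) cube([259, 318, 37]);
translate([21, 21, 0]) cylinder(h = 348, r = 21);
translate([238, 21, 0]) cylinder(h = 348, r = 21);
translate([21, 297, 0]) cylinder(h = 348, r = 21);
translate([238, 297, 0]) cylinder(h = 348, r = 21);
translate([349, 0, 0]) {
  cube([469, 415, 11]);
  translate([0, 0, 11]) cube([469, 11, 75]);
  translate([0, 404, 11]) cube([469, 11, 75]);
  translate([0, 11, 11]) cube([11, 393, 75]);
  translate([458, 11, 11]) cube([11, 393, 75]);
}
translate([0, 0, 385]) {
  translate([0, 0, 377]) cube([250, 289, 34]);
  cube([30, 30, 377]);
  translate([220, 0, 0]) cube([30, 30, 377]);
  translate([0, 259, 0]) cube([30, 30, 377]);
  translate([220, 259, 0]) cube([30, 30, 377]);
}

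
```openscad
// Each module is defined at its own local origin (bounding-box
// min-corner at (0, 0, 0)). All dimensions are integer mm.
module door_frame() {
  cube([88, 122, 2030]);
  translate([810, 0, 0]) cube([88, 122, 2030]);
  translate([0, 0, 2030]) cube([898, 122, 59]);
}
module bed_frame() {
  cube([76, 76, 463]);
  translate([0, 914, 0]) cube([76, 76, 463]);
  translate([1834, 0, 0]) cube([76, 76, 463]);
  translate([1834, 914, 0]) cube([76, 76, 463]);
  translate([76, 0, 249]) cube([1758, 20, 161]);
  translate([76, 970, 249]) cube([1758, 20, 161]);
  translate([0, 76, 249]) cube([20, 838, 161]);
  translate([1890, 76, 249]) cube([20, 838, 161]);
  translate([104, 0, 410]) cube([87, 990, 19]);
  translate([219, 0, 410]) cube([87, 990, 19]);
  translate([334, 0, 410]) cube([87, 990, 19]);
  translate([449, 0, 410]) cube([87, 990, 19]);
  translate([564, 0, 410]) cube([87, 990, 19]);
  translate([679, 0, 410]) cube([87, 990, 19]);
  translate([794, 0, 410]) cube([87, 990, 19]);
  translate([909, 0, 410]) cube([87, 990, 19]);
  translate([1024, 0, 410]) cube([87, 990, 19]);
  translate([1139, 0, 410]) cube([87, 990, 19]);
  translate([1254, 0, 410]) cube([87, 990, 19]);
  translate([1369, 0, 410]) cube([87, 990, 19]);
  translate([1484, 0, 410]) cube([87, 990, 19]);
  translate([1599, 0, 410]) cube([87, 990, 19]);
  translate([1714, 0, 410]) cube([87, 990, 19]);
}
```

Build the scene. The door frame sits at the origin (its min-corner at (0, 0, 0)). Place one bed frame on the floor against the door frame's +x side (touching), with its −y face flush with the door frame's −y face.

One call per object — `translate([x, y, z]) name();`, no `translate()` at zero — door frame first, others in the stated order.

door_frame();
translate([898, 0, 0]) bed_frame();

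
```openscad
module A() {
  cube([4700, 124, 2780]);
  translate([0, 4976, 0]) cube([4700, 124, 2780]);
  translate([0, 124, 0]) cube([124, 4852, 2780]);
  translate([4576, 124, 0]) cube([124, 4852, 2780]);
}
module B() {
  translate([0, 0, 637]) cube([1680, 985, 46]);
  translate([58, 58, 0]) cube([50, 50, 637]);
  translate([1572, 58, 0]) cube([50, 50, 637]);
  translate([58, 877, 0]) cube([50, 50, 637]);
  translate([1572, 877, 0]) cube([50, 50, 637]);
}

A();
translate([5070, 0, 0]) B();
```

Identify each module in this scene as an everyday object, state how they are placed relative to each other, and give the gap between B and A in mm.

A is a house frame. B is a table. The table is on the floor beside the house frame on its +x side. The gap between the table and the house frame is 370 mm.

The table's nearest face is 370 mm from the house frame's +x face.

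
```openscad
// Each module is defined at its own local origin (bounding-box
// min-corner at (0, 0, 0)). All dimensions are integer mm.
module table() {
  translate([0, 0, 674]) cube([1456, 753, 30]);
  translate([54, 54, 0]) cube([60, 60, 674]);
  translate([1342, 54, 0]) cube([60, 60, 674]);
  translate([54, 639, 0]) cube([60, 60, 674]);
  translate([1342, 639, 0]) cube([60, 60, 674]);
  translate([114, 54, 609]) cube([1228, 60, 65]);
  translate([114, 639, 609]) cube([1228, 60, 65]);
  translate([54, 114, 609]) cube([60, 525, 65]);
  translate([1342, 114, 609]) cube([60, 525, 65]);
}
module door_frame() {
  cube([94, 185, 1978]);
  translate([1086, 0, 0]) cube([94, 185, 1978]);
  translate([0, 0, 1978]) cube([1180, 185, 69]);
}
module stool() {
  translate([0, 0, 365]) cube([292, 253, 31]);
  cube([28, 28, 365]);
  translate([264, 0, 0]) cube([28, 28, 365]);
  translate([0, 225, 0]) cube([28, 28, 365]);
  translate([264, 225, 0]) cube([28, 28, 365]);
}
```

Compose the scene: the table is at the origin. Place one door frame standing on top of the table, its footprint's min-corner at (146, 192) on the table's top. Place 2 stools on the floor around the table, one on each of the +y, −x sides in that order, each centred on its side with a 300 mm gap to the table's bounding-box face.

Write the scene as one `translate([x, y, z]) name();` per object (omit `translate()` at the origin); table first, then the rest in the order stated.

table();
translate([146, 192, 704]) door_frame();
translate([582, 1053, 0]) stool();
translate([-592, 250, 0]) stool();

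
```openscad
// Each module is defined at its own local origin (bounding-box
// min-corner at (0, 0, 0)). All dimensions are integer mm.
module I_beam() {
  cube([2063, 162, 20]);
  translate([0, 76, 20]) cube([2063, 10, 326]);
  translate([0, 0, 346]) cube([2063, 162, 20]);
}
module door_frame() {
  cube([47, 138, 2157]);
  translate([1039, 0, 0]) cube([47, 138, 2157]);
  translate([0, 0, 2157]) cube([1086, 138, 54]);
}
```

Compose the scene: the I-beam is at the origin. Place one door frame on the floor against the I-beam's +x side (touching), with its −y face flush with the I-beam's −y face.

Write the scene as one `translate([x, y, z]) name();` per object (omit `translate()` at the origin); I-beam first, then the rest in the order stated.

I_beam();
translate([2063, 0, 0]) door_frame();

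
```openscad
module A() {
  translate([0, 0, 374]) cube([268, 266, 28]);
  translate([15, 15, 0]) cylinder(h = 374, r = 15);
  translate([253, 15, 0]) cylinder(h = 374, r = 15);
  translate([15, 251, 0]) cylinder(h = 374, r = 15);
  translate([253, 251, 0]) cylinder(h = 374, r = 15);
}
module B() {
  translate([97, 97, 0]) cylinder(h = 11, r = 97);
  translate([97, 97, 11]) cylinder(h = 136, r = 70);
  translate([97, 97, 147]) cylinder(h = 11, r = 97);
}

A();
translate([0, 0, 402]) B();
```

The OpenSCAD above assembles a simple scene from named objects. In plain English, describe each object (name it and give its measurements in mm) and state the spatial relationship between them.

A is a four-legged stool. The seat is 268×266 mm, 28 mm thick, top at z = 402 mm. It stands on four round legs, each 30 mm in diameter, from z = 0 to the seat underside, each leg's axis is inset half a diameter from the nearest pair of seat edges (so the leg's bounding box is flush with the corner).

B is a spool: two coaxial disc flanges of radius 97 mm and thickness 11 mm, joined by a core cylinder of radius 70 mm and height 136 mm. The lower flange rests on z = 0 and the three cylinders share a vertical axis.

The spool is on top of the stool.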